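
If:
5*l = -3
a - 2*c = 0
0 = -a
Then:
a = 0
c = 0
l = -3/5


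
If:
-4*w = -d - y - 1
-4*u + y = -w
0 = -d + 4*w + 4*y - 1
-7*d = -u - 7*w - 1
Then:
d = 45/83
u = 8/83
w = 32/83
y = 0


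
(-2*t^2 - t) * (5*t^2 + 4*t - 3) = -10*t^4 - 13*t^3 + 2*t^2 + 3*t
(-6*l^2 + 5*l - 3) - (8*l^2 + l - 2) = -14*l^2 + 4*l - 1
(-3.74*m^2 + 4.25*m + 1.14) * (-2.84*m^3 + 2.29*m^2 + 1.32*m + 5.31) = 10.6216*m^5 - 20.6346*m^4 + 1.5581*m^3 - 11.6388*m^2 + 24.0723*m + 6.0534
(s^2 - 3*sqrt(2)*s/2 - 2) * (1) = s^2 - 3*sqrt(2)*s/2 - 2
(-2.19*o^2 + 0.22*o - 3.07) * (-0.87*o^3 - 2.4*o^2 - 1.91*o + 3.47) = 1.9053*o^5 + 5.0646*o^4 + 6.3258*o^3 - 0.651500000000001*o^2 + 6.6271*o - 10.6529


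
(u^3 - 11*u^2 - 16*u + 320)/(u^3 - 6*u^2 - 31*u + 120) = (u - 8)/(u - 3)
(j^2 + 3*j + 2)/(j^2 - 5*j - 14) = (j + 1)/(j - 7)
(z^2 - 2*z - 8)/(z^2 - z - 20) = (-z^2 + 2*z + 8)/(-z^2 + z + 20)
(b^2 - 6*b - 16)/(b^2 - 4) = (b - 8)/(b - 2)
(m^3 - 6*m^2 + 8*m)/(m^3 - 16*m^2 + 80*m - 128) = m*(m - 2)/(m^2 - 12*m + 32)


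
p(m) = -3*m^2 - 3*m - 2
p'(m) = -6*m - 3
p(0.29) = -3.12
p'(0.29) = -4.74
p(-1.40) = -3.68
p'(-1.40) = 5.40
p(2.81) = -34.12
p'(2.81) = -19.86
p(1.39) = -11.97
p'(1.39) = -11.34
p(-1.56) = -4.62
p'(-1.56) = 6.36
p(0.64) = -5.15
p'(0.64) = -6.84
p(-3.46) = -27.53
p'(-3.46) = 17.76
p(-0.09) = -1.75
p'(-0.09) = -2.46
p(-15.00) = -632.00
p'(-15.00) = 87.00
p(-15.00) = -632.00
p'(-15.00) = 87.00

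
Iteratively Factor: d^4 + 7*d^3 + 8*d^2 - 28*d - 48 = (d + 4)*(d^3 + 3*d^2 - 4*d - 12) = (d + 2)*(d + 4)*(d^2 + d - 6) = (d - 2)*(d + 2)*(d + 4)*(d + 3)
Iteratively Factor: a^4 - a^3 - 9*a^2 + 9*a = (a)*(a^3 - a^2 - 9*a + 9) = a*(a - 1)*(a^2 - 9) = a*(a - 3)*(a - 1)*(a + 3)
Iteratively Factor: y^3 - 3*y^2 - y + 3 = (y - 1)*(y^2 - 2*y - 3) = (y - 3)*(y - 1)*(y + 1)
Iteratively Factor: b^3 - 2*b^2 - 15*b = (b + 3)*(b^2 - 5*b) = b*(b + 3)*(b - 5)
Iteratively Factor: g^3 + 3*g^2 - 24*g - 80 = (g - 5)*(g^2 + 8*g + 16) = (g - 5)*(g + 4)*(g + 4)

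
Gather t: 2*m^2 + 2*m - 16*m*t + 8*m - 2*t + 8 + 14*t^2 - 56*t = 2*m^2 + 10*m + 14*t^2 + t*(-16*m - 58) + 8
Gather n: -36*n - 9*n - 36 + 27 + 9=-45*n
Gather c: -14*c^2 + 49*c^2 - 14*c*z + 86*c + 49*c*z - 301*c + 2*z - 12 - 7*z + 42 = 35*c^2 + c*(35*z - 215) - 5*z + 30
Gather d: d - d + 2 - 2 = 0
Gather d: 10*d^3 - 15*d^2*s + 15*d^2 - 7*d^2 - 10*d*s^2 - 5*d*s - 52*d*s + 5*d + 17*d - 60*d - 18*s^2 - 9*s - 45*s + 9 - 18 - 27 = 10*d^3 + d^2*(8 - 15*s) + d*(-10*s^2 - 57*s - 38) - 18*s^2 - 54*s - 36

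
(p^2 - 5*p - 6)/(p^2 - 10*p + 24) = (p + 1)/(p - 4)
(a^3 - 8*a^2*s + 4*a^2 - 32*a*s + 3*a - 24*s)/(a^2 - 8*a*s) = a + 4 + 3/a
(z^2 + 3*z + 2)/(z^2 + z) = (z + 2)/z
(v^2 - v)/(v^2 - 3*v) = (v - 1)/(v - 3)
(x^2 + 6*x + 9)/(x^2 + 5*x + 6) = (x + 3)/(x + 2)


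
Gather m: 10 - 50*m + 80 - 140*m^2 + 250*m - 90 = -140*m^2 + 200*m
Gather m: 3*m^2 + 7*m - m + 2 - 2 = 3*m^2 + 6*m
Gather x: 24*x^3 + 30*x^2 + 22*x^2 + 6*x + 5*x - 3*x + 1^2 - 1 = 24*x^3 + 52*x^2 + 8*x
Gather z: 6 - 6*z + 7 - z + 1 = 14 - 7*z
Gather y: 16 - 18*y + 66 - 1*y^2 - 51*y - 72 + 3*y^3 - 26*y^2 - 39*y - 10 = 3*y^3 - 27*y^2 - 108*y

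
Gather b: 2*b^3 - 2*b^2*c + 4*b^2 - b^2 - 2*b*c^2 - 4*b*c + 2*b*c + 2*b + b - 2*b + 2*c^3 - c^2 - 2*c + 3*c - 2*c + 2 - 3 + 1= 2*b^3 + b^2*(3 - 2*c) + b*(-2*c^2 - 2*c + 1) + 2*c^3 - c^2 - c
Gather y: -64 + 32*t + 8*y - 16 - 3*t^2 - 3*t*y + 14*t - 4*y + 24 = -3*t^2 + 46*t + y*(4 - 3*t) - 56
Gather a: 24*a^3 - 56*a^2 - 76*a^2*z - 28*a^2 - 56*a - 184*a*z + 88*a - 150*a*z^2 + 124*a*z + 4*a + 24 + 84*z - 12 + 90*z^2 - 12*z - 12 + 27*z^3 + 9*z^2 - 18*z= 24*a^3 + a^2*(-76*z - 84) + a*(-150*z^2 - 60*z + 36) + 27*z^3 + 99*z^2 + 54*z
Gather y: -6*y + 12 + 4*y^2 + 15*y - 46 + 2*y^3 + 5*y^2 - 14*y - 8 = 2*y^3 + 9*y^2 - 5*y - 42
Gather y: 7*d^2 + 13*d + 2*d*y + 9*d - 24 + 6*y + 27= 7*d^2 + 22*d + y*(2*d + 6) + 3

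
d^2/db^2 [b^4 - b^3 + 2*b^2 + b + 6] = 12*b^2 - 6*b + 4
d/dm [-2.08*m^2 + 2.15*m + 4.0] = 2.15 - 4.16*m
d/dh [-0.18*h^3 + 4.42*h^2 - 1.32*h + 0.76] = -0.54*h^2 + 8.84*h - 1.32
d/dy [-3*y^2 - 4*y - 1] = -6*y - 4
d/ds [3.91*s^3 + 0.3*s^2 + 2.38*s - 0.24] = 11.73*s^2 + 0.6*s + 2.38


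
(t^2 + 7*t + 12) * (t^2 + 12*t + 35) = t^4 + 19*t^3 + 131*t^2 + 389*t + 420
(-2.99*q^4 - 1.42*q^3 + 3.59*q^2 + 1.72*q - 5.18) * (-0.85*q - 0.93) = 2.5415*q^5 + 3.9877*q^4 - 1.7309*q^3 - 4.8007*q^2 + 2.8034*q + 4.8174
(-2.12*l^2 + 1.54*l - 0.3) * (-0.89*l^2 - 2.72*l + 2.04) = 1.8868*l^4 + 4.3958*l^3 - 8.2466*l^2 + 3.9576*l - 0.612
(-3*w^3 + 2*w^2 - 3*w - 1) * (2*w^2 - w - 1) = -6*w^5 + 7*w^4 - 5*w^3 - w^2 + 4*w + 1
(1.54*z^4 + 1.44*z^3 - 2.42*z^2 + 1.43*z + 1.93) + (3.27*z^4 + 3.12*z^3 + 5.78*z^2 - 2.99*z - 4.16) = 4.81*z^4 + 4.56*z^3 + 3.36*z^2 - 1.56*z - 2.23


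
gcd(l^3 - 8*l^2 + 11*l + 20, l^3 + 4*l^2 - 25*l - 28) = l^2 - 3*l - 4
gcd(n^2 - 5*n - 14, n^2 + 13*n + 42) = 1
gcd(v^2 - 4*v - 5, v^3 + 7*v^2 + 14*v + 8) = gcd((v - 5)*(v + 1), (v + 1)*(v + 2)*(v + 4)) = v + 1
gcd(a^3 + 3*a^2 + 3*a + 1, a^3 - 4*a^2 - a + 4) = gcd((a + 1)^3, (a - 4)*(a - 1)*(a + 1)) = a + 1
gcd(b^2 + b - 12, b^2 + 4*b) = b + 4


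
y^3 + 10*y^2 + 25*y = y*(y + 5)^2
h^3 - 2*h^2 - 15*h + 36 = (h - 3)^2*(h + 4)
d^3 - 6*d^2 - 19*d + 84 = (d - 7)*(d - 3)*(d + 4)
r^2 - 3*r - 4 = (r - 4)*(r + 1)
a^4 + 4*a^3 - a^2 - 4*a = a*(a - 1)*(a + 1)*(a + 4)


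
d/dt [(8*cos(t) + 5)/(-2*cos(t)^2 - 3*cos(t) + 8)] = (16*sin(t)^2 - 20*cos(t) - 95)*sin(t)/(3*cos(t) + cos(2*t) - 7)^2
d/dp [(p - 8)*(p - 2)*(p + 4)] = 3*p^2 - 12*p - 24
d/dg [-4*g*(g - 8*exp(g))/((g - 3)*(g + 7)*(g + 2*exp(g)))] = 4*(g*(g - 3)*(g + 7)*(g - 8*exp(g))*(2*exp(g) + 1) + g*(g - 3)*(g - 8*exp(g))*(g + 2*exp(g)) + g*(g + 7)*(g - 8*exp(g))*(g + 2*exp(g)) + (g - 3)*(g + 7)*(g + 2*exp(g))*(g*(8*exp(g) - 1) - g + 8*exp(g)))/((g - 3)^2*(g + 7)^2*(g + 2*exp(g))^2)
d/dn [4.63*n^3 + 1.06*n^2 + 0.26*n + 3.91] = 13.89*n^2 + 2.12*n + 0.26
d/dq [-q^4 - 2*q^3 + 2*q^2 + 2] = 2*q*(-2*q^2 - 3*q + 2)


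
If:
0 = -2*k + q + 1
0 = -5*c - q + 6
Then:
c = 6/5 - q/5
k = q/2 + 1/2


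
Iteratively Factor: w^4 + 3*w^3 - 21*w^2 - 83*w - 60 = (w + 4)*(w^3 - w^2 - 17*w - 15) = (w + 3)*(w + 4)*(w^2 - 4*w - 5) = (w + 1)*(w + 3)*(w + 4)*(w - 5)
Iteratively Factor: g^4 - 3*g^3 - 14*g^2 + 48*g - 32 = (g - 4)*(g^3 + g^2 - 10*g + 8) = (g - 4)*(g + 4)*(g^2 - 3*g + 2) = (g - 4)*(g - 1)*(g + 4)*(g - 2)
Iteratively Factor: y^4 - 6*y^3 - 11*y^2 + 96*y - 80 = (y - 1)*(y^3 - 5*y^2 - 16*y + 80) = (y - 5)*(y - 1)*(y^2 - 16) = (y - 5)*(y - 4)*(y - 1)*(y + 4)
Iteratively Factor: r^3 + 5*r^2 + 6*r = (r + 2)*(r^2 + 3*r) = (r + 2)*(r + 3)*(r)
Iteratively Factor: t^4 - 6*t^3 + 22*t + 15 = (t - 5)*(t^3 - t^2 - 5*t - 3) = (t - 5)*(t + 1)*(t^2 - 2*t - 3) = (t - 5)*(t - 3)*(t + 1)*(t + 1)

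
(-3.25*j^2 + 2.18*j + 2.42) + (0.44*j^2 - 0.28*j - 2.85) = -2.81*j^2 + 1.9*j - 0.43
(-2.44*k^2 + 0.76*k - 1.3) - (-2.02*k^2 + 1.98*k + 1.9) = -0.42*k^2 - 1.22*k - 3.2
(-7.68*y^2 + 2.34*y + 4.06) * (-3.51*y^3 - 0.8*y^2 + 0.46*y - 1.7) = 26.9568*y^5 - 2.0694*y^4 - 19.6554*y^3 + 10.8844*y^2 - 2.1104*y - 6.902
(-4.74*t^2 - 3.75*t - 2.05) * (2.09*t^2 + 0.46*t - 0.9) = -9.9066*t^4 - 10.0179*t^3 - 1.7435*t^2 + 2.432*t + 1.845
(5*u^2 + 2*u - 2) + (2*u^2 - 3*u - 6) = 7*u^2 - u - 8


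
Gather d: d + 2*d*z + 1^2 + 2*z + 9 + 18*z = d*(2*z + 1) + 20*z + 10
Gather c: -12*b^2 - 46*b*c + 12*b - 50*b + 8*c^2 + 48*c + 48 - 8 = -12*b^2 - 38*b + 8*c^2 + c*(48 - 46*b) + 40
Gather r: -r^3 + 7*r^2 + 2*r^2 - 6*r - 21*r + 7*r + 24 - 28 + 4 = -r^3 + 9*r^2 - 20*r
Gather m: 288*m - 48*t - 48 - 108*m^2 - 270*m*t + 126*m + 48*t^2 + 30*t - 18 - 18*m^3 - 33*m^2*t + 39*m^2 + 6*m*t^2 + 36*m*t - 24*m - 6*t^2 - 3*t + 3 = -18*m^3 + m^2*(-33*t - 69) + m*(6*t^2 - 234*t + 390) + 42*t^2 - 21*t - 63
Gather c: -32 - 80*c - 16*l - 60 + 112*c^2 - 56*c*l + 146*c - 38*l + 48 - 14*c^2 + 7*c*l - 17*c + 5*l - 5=98*c^2 + c*(49 - 49*l) - 49*l - 49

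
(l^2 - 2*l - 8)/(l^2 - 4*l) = (l + 2)/l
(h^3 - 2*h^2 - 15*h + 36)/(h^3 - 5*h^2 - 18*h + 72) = (h - 3)/(h - 6)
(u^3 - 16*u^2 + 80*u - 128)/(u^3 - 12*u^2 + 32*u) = (u - 4)/u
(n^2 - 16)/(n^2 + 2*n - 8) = (n - 4)/(n - 2)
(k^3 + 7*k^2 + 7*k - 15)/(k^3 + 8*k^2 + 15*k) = (k - 1)/k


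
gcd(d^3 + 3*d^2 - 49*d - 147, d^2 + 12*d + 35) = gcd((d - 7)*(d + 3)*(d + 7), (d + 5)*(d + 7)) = d + 7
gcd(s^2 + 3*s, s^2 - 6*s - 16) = 1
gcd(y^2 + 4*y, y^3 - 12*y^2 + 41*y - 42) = 1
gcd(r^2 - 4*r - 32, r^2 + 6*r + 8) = r + 4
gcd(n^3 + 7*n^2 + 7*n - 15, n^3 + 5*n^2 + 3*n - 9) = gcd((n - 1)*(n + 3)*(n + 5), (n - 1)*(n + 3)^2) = n^2 + 2*n - 3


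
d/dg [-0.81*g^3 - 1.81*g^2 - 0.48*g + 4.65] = -2.43*g^2 - 3.62*g - 0.48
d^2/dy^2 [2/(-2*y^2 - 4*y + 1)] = 8*(2*y^2 + 4*y - 8*(y + 1)^2 - 1)/(2*y^2 + 4*y - 1)^3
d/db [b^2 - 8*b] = 2*b - 8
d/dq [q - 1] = 1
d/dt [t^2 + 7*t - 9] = 2*t + 7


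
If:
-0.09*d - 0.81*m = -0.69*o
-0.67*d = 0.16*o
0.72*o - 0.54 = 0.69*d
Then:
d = -0.15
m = 0.54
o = 0.61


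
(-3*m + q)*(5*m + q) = -15*m^2 + 2*m*q + q^2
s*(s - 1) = s^2 - s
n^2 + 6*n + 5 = (n + 1)*(n + 5)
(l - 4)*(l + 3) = l^2 - l - 12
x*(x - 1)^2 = x^3 - 2*x^2 + x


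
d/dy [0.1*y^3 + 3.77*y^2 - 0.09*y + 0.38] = 0.3*y^2 + 7.54*y - 0.09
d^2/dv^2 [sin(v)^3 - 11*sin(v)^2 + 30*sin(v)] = -9*sin(v)^3 + 44*sin(v)^2 - 24*sin(v) - 22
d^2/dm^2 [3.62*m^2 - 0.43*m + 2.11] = 7.24000000000000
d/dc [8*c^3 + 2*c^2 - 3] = 4*c*(6*c + 1)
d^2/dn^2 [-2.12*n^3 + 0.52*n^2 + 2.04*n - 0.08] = 1.04 - 12.72*n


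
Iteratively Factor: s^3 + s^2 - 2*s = (s + 2)*(s^2 - s) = s*(s + 2)*(s - 1)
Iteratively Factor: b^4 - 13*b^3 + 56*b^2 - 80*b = (b)*(b^3 - 13*b^2 + 56*b - 80) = b*(b - 5)*(b^2 - 8*b + 16) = b*(b - 5)*(b - 4)*(b - 4)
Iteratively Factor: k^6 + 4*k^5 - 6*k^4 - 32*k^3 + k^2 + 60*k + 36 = (k + 1)*(k^5 + 3*k^4 - 9*k^3 - 23*k^2 + 24*k + 36) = (k + 1)*(k + 3)*(k^4 - 9*k^2 + 4*k + 12) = (k + 1)^2*(k + 3)*(k^3 - k^2 - 8*k + 12) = (k - 2)*(k + 1)^2*(k + 3)*(k^2 + k - 6) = (k - 2)*(k + 1)^2*(k + 3)^2*(k - 2)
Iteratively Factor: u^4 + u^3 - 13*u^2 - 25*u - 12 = (u + 1)*(u^3 - 13*u - 12) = (u + 1)^2*(u^2 - u - 12) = (u - 4)*(u + 1)^2*(u + 3)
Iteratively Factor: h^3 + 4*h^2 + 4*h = (h)*(h^2 + 4*h + 4) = h*(h + 2)*(h + 2)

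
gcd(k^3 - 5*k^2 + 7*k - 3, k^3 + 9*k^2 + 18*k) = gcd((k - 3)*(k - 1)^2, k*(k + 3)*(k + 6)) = 1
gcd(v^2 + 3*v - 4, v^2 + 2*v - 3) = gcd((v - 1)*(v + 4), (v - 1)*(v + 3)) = v - 1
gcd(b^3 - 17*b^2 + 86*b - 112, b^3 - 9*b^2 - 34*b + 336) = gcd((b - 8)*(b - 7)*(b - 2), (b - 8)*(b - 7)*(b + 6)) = b^2 - 15*b + 56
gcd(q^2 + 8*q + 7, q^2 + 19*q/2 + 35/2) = q + 7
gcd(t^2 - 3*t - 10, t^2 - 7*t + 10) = t - 5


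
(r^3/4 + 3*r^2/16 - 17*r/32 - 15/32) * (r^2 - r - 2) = r^5/4 - r^4/16 - 39*r^3/32 - 5*r^2/16 + 49*r/32 + 15/16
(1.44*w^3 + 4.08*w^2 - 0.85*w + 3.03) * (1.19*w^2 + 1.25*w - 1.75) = 1.7136*w^5 + 6.6552*w^4 + 1.5685*w^3 - 4.5968*w^2 + 5.275*w - 5.3025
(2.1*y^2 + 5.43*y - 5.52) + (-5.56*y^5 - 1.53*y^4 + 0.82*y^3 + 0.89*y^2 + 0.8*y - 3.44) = -5.56*y^5 - 1.53*y^4 + 0.82*y^3 + 2.99*y^2 + 6.23*y - 8.96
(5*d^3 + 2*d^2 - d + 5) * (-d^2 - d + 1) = -5*d^5 - 7*d^4 + 4*d^3 - 2*d^2 - 6*d + 5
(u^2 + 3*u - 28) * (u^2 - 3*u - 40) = u^4 - 77*u^2 - 36*u + 1120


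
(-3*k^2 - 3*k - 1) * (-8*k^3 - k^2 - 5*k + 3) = 24*k^5 + 27*k^4 + 26*k^3 + 7*k^2 - 4*k - 3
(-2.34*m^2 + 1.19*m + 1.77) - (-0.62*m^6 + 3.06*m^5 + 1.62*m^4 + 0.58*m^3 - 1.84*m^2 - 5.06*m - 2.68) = 0.62*m^6 - 3.06*m^5 - 1.62*m^4 - 0.58*m^3 - 0.5*m^2 + 6.25*m + 4.45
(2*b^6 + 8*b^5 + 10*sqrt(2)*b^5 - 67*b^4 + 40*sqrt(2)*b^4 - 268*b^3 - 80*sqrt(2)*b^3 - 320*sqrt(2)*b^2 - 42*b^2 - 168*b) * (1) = 2*b^6 + 8*b^5 + 10*sqrt(2)*b^5 - 67*b^4 + 40*sqrt(2)*b^4 - 268*b^3 - 80*sqrt(2)*b^3 - 320*sqrt(2)*b^2 - 42*b^2 - 168*b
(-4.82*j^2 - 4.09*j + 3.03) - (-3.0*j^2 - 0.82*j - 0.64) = -1.82*j^2 - 3.27*j + 3.67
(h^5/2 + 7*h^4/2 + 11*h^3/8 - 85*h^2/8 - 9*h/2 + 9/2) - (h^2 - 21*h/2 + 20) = h^5/2 + 7*h^4/2 + 11*h^3/8 - 93*h^2/8 + 6*h - 31/2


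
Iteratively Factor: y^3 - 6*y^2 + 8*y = (y - 2)*(y^2 - 4*y) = (y - 4)*(y - 2)*(y)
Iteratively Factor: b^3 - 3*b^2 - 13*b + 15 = (b - 5)*(b^2 + 2*b - 3) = (b - 5)*(b - 1)*(b + 3)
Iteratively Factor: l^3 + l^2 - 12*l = (l + 4)*(l^2 - 3*l) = l*(l + 4)*(l - 3)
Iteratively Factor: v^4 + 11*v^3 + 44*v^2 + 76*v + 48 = (v + 3)*(v^3 + 8*v^2 + 20*v + 16) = (v + 2)*(v + 3)*(v^2 + 6*v + 8) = (v + 2)^2*(v + 3)*(v + 4)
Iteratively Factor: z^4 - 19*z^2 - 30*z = (z + 2)*(z^3 - 2*z^2 - 15*z) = z*(z + 2)*(z^2 - 2*z - 15) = z*(z + 2)*(z + 3)*(z - 5)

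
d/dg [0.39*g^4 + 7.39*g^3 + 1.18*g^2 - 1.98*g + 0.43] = 1.56*g^3 + 22.17*g^2 + 2.36*g - 1.98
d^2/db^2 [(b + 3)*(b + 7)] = 2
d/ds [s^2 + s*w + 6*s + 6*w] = 2*s + w + 6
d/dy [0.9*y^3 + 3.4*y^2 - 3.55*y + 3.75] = 2.7*y^2 + 6.8*y - 3.55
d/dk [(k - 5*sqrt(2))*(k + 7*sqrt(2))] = 2*k + 2*sqrt(2)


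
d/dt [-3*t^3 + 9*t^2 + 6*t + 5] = -9*t^2 + 18*t + 6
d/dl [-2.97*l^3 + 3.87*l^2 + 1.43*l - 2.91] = -8.91*l^2 + 7.74*l + 1.43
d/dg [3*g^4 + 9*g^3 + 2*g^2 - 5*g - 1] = 12*g^3 + 27*g^2 + 4*g - 5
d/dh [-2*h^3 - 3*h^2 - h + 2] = -6*h^2 - 6*h - 1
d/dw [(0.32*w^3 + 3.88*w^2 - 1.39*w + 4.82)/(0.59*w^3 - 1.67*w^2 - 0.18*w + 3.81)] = (-1.11022302462516e-16*w^5 - 2.8236*w^4 + 1.525*w^3 - 7.8935*w^2 + 45.6644*w - 4.4283)/(0.3481*w^6 - 1.9706*w^5 + 2.5765*w^4 + 5.097*w^3 - 12.693*w^2 - 1.3716*w + 14.5161)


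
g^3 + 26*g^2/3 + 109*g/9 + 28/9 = (g + 1/3)*(g + 4/3)*(g + 7)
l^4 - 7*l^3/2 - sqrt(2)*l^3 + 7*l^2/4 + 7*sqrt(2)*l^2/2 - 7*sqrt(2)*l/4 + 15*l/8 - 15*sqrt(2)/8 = (l - 5/2)*(l - 3/2)*(l + 1/2)*(l - sqrt(2))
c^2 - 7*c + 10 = (c - 5)*(c - 2)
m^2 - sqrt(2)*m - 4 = (m - 2*sqrt(2))*(m + sqrt(2))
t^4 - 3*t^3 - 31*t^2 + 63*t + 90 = (t - 6)*(t - 3)*(t + 1)*(t + 5)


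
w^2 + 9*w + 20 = (w + 4)*(w + 5)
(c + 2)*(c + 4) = c^2 + 6*c + 8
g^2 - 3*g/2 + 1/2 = (g - 1)*(g - 1/2)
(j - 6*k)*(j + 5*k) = j^2 - j*k - 30*k^2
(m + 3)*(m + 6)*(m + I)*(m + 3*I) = m^4 + 9*m^3 + 4*I*m^3 + 15*m^2 + 36*I*m^2 - 27*m + 72*I*m - 54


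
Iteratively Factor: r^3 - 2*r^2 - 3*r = (r + 1)*(r^2 - 3*r) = r*(r + 1)*(r - 3)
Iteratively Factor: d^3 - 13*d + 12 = (d - 3)*(d^2 + 3*d - 4) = (d - 3)*(d - 1)*(d + 4)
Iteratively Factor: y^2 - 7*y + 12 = (y - 3)*(y - 4)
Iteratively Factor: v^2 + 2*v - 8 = (v + 4)*(v - 2)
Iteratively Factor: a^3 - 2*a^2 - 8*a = (a)*(a^2 - 2*a - 8) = a*(a - 4)*(a + 2)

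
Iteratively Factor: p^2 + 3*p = (p)*(p + 3)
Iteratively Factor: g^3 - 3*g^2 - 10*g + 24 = (g + 3)*(g^2 - 6*g + 8) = (g - 2)*(g + 3)*(g - 4)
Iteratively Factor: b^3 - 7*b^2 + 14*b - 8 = (b - 2)*(b^2 - 5*b + 4) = (b - 2)*(b - 1)*(b - 4)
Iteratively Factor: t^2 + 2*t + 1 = (t + 1)*(t + 1)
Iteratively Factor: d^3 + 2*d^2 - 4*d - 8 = (d - 2)*(d^2 + 4*d + 4) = (d - 2)*(d + 2)*(d + 2)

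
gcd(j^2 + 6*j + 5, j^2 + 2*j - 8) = 1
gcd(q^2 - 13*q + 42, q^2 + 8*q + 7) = 1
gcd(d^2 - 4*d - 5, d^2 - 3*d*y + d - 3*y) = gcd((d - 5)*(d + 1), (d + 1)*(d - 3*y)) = d + 1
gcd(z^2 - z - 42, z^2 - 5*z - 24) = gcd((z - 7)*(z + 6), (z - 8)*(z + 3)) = 1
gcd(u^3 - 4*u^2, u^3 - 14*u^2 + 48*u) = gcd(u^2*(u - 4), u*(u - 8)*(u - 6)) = u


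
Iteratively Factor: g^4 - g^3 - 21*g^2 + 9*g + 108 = (g - 3)*(g^3 + 2*g^2 - 15*g - 36) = (g - 3)*(g + 3)*(g^2 - g - 12) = (g - 3)*(g + 3)^2*(g - 4)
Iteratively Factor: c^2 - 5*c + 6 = (c - 3)*(c - 2)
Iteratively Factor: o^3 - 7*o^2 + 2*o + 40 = (o - 4)*(o^2 - 3*o - 10) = (o - 5)*(o - 4)*(o + 2)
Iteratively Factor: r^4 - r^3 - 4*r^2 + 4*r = (r)*(r^3 - r^2 - 4*r + 4) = r*(r - 1)*(r^2 - 4) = r*(r - 1)*(r + 2)*(r - 2)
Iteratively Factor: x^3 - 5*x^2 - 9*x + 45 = (x + 3)*(x^2 - 8*x + 15) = (x - 5)*(x + 3)*(x - 3)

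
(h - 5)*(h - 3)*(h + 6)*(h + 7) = h^4 + 5*h^3 - 47*h^2 - 141*h + 630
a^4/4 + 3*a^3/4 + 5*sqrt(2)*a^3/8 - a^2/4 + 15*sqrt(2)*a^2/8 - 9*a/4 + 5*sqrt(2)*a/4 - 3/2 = (a/2 + 1/2)*(a/2 + 1)*(a - sqrt(2)/2)*(a + 3*sqrt(2))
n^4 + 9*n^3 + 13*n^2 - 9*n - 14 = (n - 1)*(n + 1)*(n + 2)*(n + 7)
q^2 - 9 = (q - 3)*(q + 3)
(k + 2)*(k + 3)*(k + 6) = k^3 + 11*k^2 + 36*k + 36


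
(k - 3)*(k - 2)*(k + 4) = k^3 - k^2 - 14*k + 24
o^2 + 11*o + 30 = (o + 5)*(o + 6)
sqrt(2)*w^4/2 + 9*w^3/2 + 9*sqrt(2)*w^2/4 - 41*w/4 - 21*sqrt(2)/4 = (w - sqrt(2))*(w + 3*sqrt(2)/2)*(w + 7*sqrt(2)/2)*(sqrt(2)*w/2 + 1/2)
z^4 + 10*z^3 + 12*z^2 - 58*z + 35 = (z - 1)^2*(z + 5)*(z + 7)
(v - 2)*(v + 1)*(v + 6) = v^3 + 5*v^2 - 8*v - 12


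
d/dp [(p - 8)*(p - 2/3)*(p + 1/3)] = 3*p^2 - 50*p/3 + 22/9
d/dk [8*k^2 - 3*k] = 16*k - 3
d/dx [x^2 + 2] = 2*x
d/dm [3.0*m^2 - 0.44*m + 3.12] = 6.0*m - 0.44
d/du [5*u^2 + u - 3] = 10*u + 1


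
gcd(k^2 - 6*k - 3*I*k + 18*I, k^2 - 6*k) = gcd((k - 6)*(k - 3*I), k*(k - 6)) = k - 6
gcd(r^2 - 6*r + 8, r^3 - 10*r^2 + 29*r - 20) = r - 4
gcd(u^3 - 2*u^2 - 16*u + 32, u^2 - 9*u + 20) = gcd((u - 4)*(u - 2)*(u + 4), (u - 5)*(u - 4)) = u - 4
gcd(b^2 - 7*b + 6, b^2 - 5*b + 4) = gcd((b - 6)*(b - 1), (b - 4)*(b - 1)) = b - 1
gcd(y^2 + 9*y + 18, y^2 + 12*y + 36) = y + 6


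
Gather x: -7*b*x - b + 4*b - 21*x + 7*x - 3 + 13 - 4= 3*b + x*(-7*b - 14) + 6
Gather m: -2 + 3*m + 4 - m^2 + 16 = -m^2 + 3*m + 18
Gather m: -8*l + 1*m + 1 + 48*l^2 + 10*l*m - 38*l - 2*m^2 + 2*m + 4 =48*l^2 - 46*l - 2*m^2 + m*(10*l + 3) + 5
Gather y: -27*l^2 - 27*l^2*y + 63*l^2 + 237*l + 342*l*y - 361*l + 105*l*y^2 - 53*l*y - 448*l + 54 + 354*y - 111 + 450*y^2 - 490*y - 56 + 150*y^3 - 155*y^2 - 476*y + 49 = 36*l^2 - 572*l + 150*y^3 + y^2*(105*l + 295) + y*(-27*l^2 + 289*l - 612) - 64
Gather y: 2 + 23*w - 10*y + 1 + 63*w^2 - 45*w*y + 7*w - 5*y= 63*w^2 + 30*w + y*(-45*w - 15) + 3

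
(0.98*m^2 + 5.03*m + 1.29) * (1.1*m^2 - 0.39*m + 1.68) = 1.078*m^4 + 5.1508*m^3 + 1.1037*m^2 + 7.9473*m + 2.1672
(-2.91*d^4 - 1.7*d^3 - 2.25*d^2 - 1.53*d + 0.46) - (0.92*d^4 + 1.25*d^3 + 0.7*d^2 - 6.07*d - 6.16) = -3.83*d^4 - 2.95*d^3 - 2.95*d^2 + 4.54*d + 6.62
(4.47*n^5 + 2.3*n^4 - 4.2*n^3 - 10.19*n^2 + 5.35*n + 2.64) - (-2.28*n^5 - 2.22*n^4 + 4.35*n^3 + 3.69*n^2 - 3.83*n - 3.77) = 6.75*n^5 + 4.52*n^4 - 8.55*n^3 - 13.88*n^2 + 9.18*n + 6.41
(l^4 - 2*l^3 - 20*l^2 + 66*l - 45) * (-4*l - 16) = -4*l^5 - 8*l^4 + 112*l^3 + 56*l^2 - 876*l + 720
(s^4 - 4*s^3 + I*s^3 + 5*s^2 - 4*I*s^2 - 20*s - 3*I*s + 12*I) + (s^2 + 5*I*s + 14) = s^4 - 4*s^3 + I*s^3 + 6*s^2 - 4*I*s^2 - 20*s + 2*I*s + 14 + 12*I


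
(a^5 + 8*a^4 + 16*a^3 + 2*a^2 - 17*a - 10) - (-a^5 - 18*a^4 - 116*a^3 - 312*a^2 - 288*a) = 2*a^5 + 26*a^4 + 132*a^3 + 314*a^2 + 271*a - 10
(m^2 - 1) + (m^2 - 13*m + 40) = 2*m^2 - 13*m + 39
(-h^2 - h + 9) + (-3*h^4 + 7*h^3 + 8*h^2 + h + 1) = -3*h^4 + 7*h^3 + 7*h^2 + 10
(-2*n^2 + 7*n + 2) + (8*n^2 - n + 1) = 6*n^2 + 6*n + 3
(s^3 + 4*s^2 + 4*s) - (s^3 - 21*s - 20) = 4*s^2 + 25*s + 20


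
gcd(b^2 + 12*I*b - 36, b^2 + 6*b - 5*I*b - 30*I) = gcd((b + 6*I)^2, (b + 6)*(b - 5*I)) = 1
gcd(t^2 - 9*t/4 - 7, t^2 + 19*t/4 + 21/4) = t + 7/4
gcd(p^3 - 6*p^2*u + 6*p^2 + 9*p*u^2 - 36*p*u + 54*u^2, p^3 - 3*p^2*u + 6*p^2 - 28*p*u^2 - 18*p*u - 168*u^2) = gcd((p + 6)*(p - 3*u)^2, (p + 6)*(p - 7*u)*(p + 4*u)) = p + 6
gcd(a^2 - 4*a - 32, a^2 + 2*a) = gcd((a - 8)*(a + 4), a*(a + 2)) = 1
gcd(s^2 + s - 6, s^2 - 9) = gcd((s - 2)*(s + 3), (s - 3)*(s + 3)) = s + 3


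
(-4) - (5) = -9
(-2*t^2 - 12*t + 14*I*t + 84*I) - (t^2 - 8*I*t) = -3*t^2 - 12*t + 22*I*t + 84*I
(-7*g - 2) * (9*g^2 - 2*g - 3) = -63*g^3 - 4*g^2 + 25*g + 6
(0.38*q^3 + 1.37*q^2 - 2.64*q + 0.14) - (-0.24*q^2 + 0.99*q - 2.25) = 0.38*q^3 + 1.61*q^2 - 3.63*q + 2.39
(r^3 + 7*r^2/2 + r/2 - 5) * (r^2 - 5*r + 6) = r^5 - 3*r^4/2 - 11*r^3 + 27*r^2/2 + 28*r - 30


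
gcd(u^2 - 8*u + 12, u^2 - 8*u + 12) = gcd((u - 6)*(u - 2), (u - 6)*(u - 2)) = u^2 - 8*u + 12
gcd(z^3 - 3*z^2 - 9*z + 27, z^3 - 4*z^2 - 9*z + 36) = z^2 - 9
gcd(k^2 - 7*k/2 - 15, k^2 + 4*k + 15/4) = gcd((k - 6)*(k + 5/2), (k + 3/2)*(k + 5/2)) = k + 5/2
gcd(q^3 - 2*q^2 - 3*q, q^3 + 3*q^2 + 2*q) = q^2 + q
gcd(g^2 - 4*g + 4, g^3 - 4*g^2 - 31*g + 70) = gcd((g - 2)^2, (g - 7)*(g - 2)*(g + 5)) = g - 2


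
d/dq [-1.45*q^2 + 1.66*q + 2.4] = 1.66 - 2.9*q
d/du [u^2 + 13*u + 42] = 2*u + 13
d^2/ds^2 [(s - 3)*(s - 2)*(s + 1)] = 6*s - 8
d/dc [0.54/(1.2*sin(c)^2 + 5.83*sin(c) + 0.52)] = -(1.296*sin(c) + 3.1482)*cos(c)/(1.2*sin(c)^2 + 5.83*sin(c) + 0.52)^2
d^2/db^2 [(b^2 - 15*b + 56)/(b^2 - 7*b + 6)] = 4*(-4*b^3 + 75*b^2 - 453*b + 907)/(b^6 - 21*b^5 + 165*b^4 - 595*b^3 + 990*b^2 - 756*b + 216)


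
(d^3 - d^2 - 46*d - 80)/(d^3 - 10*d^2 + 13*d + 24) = (d^2 + 7*d + 10)/(d^2 - 2*d - 3)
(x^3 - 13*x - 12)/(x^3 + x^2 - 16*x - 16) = (x + 3)/(x + 4)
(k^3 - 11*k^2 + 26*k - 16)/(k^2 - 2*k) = k - 9 + 8/k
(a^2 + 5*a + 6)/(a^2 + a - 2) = (a + 3)/(a - 1)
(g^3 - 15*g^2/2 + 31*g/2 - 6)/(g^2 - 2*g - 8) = (2*g^2 - 7*g + 3)/(2*(g + 2))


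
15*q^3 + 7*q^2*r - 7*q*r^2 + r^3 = (-5*q + r)*(-3*q + r)*(q + r)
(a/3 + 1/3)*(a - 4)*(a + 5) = a^3/3 + 2*a^2/3 - 19*a/3 - 20/3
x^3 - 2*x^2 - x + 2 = (x - 2)*(x - 1)*(x + 1)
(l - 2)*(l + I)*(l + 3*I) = l^3 - 2*l^2 + 4*I*l^2 - 3*l - 8*I*l + 6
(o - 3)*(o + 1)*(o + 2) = o^3 - 7*o - 6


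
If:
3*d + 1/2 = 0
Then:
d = -1/6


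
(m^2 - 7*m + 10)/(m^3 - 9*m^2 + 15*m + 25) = (m - 2)/(m^2 - 4*m - 5)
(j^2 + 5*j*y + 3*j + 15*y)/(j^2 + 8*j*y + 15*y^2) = (j + 3)/(j + 3*y)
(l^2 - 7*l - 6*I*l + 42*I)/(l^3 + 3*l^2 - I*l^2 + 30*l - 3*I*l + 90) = (l - 7)/(l^2 + l*(3 + 5*I) + 15*I)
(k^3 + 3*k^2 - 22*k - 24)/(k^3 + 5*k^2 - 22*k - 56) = (k^2 + 7*k + 6)/(k^2 + 9*k + 14)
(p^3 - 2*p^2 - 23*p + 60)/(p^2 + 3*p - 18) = (p^2 + p - 20)/(p + 6)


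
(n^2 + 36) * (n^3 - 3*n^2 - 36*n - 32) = n^5 - 3*n^4 - 140*n^2 - 1296*n - 1152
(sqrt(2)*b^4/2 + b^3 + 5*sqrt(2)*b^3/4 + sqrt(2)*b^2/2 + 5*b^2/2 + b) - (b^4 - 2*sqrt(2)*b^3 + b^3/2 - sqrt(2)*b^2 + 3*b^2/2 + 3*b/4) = -b^4 + sqrt(2)*b^4/2 + b^3/2 + 13*sqrt(2)*b^3/4 + b^2 + 3*sqrt(2)*b^2/2 + b/4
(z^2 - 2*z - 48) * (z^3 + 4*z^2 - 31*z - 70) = z^5 + 2*z^4 - 87*z^3 - 200*z^2 + 1628*z + 3360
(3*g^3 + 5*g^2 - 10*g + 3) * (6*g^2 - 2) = 18*g^5 + 30*g^4 - 66*g^3 + 8*g^2 + 20*g - 6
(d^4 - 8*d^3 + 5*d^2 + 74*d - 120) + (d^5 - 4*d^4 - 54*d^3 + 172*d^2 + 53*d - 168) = d^5 - 3*d^4 - 62*d^3 + 177*d^2 + 127*d - 288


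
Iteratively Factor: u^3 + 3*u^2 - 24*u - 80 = (u + 4)*(u^2 - u - 20) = (u + 4)^2*(u - 5)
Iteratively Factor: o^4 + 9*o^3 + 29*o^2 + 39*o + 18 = (o + 1)*(o^3 + 8*o^2 + 21*o + 18) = (o + 1)*(o + 2)*(o^2 + 6*o + 9) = (o + 1)*(o + 2)*(o + 3)*(o + 3)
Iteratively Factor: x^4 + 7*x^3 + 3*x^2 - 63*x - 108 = (x - 3)*(x^3 + 10*x^2 + 33*x + 36) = (x - 3)*(x + 3)*(x^2 + 7*x + 12) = (x - 3)*(x + 3)*(x + 4)*(x + 3)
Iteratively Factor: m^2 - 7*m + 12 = (m - 3)*(m - 4)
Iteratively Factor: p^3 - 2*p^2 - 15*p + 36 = (p - 3)*(p^2 + p - 12) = (p - 3)^2*(p + 4)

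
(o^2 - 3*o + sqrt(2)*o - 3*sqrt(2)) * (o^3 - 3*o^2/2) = o^5 - 9*o^4/2 + sqrt(2)*o^4 - 9*sqrt(2)*o^3/2 + 9*o^3/2 + 9*sqrt(2)*o^2/2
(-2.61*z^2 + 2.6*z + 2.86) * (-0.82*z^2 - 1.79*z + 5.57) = 2.1402*z^4 + 2.5399*z^3 - 21.5369*z^2 + 9.3626*z + 15.9302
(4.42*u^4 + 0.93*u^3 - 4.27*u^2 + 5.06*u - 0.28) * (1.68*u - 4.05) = 7.4256*u^5 - 16.3386*u^4 - 10.9401*u^3 + 25.7943*u^2 - 20.9634*u + 1.134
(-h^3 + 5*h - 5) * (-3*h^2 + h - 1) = 3*h^5 - h^4 - 14*h^3 + 20*h^2 - 10*h + 5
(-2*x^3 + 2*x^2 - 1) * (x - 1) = -2*x^4 + 4*x^3 - 2*x^2 - x + 1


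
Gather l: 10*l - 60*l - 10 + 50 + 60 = 100 - 50*l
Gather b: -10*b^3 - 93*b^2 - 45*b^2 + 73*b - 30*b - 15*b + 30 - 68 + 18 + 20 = -10*b^3 - 138*b^2 + 28*b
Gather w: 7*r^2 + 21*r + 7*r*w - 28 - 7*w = 7*r^2 + 21*r + w*(7*r - 7) - 28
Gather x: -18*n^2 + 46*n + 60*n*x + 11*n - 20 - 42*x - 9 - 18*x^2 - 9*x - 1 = -18*n^2 + 57*n - 18*x^2 + x*(60*n - 51) - 30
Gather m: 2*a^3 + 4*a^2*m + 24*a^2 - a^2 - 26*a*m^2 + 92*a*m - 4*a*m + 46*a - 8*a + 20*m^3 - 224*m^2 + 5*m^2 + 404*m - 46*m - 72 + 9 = 2*a^3 + 23*a^2 + 38*a + 20*m^3 + m^2*(-26*a - 219) + m*(4*a^2 + 88*a + 358) - 63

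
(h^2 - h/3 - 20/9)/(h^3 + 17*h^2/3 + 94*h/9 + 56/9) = (3*h - 5)/(3*h^2 + 13*h + 14)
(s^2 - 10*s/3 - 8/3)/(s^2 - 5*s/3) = (3*s^2 - 10*s - 8)/(s*(3*s - 5))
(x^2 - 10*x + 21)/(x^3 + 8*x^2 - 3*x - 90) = (x - 7)/(x^2 + 11*x + 30)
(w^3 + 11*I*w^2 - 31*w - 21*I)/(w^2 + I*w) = w + 10*I - 21/w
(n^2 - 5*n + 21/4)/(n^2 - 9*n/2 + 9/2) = (n - 7/2)/(n - 3)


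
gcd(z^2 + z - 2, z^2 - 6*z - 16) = z + 2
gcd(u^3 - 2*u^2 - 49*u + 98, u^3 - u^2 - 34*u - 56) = u - 7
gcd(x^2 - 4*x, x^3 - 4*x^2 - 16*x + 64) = x - 4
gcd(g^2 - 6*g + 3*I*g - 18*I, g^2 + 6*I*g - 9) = g + 3*I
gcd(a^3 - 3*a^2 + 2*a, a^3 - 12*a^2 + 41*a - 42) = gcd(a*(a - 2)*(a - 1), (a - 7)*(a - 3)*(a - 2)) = a - 2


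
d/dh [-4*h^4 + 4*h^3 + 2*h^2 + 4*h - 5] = -16*h^3 + 12*h^2 + 4*h + 4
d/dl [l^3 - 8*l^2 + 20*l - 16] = 3*l^2 - 16*l + 20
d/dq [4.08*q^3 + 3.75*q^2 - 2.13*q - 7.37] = 12.24*q^2 + 7.5*q - 2.13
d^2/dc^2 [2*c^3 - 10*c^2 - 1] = 12*c - 20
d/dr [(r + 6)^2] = 2*r + 12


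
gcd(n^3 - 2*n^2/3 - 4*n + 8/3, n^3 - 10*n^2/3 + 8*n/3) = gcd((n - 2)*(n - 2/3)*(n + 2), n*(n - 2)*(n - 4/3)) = n - 2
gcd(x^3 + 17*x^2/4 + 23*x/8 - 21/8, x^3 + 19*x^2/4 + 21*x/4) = x^2 + 19*x/4 + 21/4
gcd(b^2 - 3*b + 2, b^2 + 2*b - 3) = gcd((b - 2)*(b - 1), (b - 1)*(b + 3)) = b - 1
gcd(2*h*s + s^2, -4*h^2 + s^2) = 2*h + s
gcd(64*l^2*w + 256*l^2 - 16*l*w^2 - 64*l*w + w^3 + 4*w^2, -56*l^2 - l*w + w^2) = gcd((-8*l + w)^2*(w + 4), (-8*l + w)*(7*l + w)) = -8*l + w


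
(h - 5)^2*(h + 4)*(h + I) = h^4 - 6*h^3 + I*h^3 - 15*h^2 - 6*I*h^2 + 100*h - 15*I*h + 100*I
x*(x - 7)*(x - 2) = x^3 - 9*x^2 + 14*x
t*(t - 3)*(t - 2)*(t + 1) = t^4 - 4*t^3 + t^2 + 6*t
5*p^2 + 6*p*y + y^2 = (p + y)*(5*p + y)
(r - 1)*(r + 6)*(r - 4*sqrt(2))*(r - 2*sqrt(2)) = r^4 - 6*sqrt(2)*r^3 + 5*r^3 - 30*sqrt(2)*r^2 + 10*r^2 + 36*sqrt(2)*r + 80*r - 96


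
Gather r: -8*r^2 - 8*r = -8*r^2 - 8*r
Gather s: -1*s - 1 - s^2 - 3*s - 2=-s^2 - 4*s - 3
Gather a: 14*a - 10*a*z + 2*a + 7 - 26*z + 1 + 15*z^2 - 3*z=a*(16 - 10*z) + 15*z^2 - 29*z + 8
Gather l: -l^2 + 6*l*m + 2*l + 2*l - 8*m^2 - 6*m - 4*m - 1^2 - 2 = -l^2 + l*(6*m + 4) - 8*m^2 - 10*m - 3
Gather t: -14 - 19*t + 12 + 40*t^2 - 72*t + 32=40*t^2 - 91*t + 30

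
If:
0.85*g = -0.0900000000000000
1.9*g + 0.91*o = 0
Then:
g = -0.11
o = 0.22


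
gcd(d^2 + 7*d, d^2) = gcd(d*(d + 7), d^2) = d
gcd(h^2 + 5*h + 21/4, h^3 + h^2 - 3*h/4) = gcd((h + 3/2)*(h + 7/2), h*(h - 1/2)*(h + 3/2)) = h + 3/2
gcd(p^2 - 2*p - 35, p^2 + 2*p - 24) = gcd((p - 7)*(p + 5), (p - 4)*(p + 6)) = 1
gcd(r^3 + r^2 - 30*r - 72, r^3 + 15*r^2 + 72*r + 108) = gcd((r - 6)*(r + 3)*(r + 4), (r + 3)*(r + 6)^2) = r + 3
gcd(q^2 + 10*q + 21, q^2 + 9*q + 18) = q + 3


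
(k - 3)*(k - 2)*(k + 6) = k^3 + k^2 - 24*k + 36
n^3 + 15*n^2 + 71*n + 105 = (n + 3)*(n + 5)*(n + 7)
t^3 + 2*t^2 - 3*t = t*(t - 1)*(t + 3)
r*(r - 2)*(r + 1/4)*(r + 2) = r^4 + r^3/4 - 4*r^2 - r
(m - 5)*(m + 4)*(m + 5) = m^3 + 4*m^2 - 25*m - 100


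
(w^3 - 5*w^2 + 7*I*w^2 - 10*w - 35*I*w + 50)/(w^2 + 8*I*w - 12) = (w^2 + 5*w*(-1 + I) - 25*I)/(w + 6*I)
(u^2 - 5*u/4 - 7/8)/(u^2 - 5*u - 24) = (-8*u^2 + 10*u + 7)/(8*(-u^2 + 5*u + 24))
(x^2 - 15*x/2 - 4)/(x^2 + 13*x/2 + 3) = (x - 8)/(x + 6)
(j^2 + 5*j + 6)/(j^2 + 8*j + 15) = (j + 2)/(j + 5)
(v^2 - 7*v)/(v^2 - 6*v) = (v - 7)/(v - 6)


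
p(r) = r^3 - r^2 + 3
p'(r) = 3*r^2 - 2*r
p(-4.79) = -129.85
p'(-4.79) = 78.41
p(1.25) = 3.39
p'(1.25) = 2.19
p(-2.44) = -17.48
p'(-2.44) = 22.74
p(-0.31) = 2.87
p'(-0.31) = 0.91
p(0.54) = 2.87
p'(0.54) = -0.21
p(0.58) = 2.86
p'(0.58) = -0.15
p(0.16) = 2.98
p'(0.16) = -0.24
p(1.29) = 3.48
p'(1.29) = 2.41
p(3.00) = 21.00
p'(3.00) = 21.00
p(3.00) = 21.00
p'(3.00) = 21.00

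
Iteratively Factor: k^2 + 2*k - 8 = (k + 4)*(k - 2)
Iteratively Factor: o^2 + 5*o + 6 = (o + 3)*(o + 2)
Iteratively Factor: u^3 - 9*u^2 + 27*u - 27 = (u - 3)*(u^2 - 6*u + 9) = (u - 3)^2*(u - 3)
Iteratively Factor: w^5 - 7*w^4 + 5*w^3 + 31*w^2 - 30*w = (w)*(w^4 - 7*w^3 + 5*w^2 + 31*w - 30) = w*(w - 3)*(w^3 - 4*w^2 - 7*w + 10) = w*(w - 3)*(w + 2)*(w^2 - 6*w + 5) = w*(w - 3)*(w - 1)*(w + 2)*(w - 5)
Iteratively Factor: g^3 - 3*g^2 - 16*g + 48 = (g - 3)*(g^2 - 16) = (g - 4)*(g - 3)*(g + 4)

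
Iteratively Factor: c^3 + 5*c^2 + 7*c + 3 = (c + 3)*(c^2 + 2*c + 1) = (c + 1)*(c + 3)*(c + 1)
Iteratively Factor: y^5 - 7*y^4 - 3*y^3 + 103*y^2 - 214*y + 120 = (y - 2)*(y^4 - 5*y^3 - 13*y^2 + 77*y - 60) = (y - 2)*(y + 4)*(y^3 - 9*y^2 + 23*y - 15) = (y - 3)*(y - 2)*(y + 4)*(y^2 - 6*y + 5) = (y - 5)*(y - 3)*(y - 2)*(y + 4)*(y - 1)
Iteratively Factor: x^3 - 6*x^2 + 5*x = (x - 5)*(x^2 - x) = (x - 5)*(x - 1)*(x)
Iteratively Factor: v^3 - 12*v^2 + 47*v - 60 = (v - 4)*(v^2 - 8*v + 15) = (v - 4)*(v - 3)*(v - 5)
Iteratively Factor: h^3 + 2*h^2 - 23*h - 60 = (h - 5)*(h^2 + 7*h + 12) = (h - 5)*(h + 3)*(h + 4)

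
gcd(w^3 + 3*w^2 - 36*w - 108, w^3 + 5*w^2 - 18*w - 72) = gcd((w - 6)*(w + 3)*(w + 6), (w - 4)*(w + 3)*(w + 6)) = w^2 + 9*w + 18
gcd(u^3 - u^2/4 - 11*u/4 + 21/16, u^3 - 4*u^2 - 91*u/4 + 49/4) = u - 1/2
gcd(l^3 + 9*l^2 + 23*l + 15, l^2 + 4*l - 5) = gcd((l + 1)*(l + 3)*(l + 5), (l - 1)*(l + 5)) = l + 5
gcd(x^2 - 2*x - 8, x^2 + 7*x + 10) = x + 2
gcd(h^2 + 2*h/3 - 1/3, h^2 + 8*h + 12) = 1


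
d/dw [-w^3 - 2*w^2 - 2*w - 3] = -3*w^2 - 4*w - 2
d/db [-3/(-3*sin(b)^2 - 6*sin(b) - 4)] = -18*(sin(b) + 1)*cos(b)/(3*sin(b)^2 + 6*sin(b) + 4)^2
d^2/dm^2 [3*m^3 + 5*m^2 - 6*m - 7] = 18*m + 10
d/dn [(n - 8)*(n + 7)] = 2*n - 1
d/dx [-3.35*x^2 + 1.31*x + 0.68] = 1.31 - 6.7*x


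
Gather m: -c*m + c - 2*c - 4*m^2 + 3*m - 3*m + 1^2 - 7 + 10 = -c*m - c - 4*m^2 + 4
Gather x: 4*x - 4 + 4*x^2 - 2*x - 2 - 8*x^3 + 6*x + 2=-8*x^3 + 4*x^2 + 8*x - 4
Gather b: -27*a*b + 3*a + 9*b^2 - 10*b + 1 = 3*a + 9*b^2 + b*(-27*a - 10) + 1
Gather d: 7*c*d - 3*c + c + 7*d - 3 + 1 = -2*c + d*(7*c + 7) - 2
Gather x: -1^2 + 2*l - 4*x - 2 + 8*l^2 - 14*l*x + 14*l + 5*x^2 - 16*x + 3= 8*l^2 + 16*l + 5*x^2 + x*(-14*l - 20)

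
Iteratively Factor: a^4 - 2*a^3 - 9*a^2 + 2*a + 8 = (a + 1)*(a^3 - 3*a^2 - 6*a + 8) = (a - 4)*(a + 1)*(a^2 + a - 2) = (a - 4)*(a + 1)*(a + 2)*(a - 1)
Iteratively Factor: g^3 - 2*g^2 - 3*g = (g + 1)*(g^2 - 3*g) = g*(g + 1)*(g - 3)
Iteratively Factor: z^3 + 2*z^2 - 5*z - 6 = (z - 2)*(z^2 + 4*z + 3) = (z - 2)*(z + 3)*(z + 1)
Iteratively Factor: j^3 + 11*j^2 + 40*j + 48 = (j + 4)*(j^2 + 7*j + 12) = (j + 4)^2*(j + 3)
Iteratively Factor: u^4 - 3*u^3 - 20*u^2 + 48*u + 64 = (u - 4)*(u^3 + u^2 - 16*u - 16) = (u - 4)^2*(u^2 + 5*u + 4) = (u - 4)^2*(u + 1)*(u + 4)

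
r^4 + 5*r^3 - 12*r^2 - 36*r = r*(r - 3)*(r + 2)*(r + 6)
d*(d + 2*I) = d^2 + 2*I*d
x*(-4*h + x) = -4*h*x + x^2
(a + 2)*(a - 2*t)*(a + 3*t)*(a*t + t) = a^4*t + a^3*t^2 + 3*a^3*t - 6*a^2*t^3 + 3*a^2*t^2 + 2*a^2*t - 18*a*t^3 + 2*a*t^2 - 12*t^3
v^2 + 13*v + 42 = (v + 6)*(v + 7)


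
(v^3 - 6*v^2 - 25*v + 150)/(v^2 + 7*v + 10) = (v^2 - 11*v + 30)/(v + 2)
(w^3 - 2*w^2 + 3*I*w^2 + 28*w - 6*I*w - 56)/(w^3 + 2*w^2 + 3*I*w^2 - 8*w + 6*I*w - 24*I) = (w^2 + 3*I*w + 28)/(w^2 + w*(4 + 3*I) + 12*I)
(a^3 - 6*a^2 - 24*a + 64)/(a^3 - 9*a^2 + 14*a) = (a^2 - 4*a - 32)/(a*(a - 7))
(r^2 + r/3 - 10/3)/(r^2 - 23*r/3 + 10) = (r + 2)/(r - 6)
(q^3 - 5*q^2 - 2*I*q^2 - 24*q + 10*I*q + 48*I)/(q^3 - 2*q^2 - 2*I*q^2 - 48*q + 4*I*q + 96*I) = (q + 3)/(q + 6)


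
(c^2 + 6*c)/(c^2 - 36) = c/(c - 6)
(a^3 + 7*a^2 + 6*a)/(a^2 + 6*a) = a + 1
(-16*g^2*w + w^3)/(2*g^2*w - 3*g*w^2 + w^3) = (-16*g^2 + w^2)/(2*g^2 - 3*g*w + w^2)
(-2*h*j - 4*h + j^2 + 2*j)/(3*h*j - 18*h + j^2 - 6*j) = (-2*h*j - 4*h + j^2 + 2*j)/(3*h*j - 18*h + j^2 - 6*j)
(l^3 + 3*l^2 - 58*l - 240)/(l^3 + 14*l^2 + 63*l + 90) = (l - 8)/(l + 3)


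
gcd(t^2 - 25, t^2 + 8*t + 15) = t + 5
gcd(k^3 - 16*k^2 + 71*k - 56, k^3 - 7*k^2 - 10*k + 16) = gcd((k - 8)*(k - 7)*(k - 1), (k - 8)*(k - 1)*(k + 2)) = k^2 - 9*k + 8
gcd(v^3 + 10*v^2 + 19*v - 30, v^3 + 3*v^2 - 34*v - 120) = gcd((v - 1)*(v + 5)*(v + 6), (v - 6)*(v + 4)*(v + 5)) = v + 5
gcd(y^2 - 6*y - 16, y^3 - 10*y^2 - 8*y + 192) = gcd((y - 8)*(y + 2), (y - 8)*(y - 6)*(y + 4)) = y - 8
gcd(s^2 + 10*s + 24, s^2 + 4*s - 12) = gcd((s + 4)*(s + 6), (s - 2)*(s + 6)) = s + 6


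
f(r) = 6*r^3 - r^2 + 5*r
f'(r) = 18*r^2 - 2*r + 5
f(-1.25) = -19.53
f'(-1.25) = 35.62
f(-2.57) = -121.30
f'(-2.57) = 129.03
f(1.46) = 23.84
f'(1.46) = 40.45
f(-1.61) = -35.68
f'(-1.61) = 54.88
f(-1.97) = -59.60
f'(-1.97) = 78.80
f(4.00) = 388.00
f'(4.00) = 285.00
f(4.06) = 405.36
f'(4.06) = 293.58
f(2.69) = 123.00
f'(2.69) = 129.87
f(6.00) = 1290.00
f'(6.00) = 641.00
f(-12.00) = -10572.00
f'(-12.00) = 2621.00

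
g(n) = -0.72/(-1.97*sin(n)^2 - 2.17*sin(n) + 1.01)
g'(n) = -0.72*(3.94*sin(n)*cos(n) + 2.17*cos(n))/(-1.97*sin(n)^2 - 2.17*sin(n) + 1.01)^2 = -(2.8368*sin(n) + 1.5624)*cos(n)/(1.97*sin(n)^2 + 2.17*sin(n) - 1.01)^2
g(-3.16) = -0.74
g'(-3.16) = 1.72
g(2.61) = 1.21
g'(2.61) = 7.28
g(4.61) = -0.59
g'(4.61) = -0.09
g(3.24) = -0.60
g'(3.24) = 0.88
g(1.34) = 0.24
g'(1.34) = -0.11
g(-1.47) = -0.59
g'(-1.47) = 0.09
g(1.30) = 0.25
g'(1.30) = -0.14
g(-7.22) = -0.49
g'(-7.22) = 0.20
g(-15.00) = -0.45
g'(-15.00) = -0.09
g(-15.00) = -0.45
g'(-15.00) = -0.09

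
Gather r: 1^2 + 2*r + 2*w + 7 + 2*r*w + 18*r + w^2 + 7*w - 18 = r*(2*w + 20) + w^2 + 9*w - 10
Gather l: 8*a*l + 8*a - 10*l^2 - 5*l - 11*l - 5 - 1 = 8*a - 10*l^2 + l*(8*a - 16) - 6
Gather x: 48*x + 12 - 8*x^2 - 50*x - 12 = -8*x^2 - 2*x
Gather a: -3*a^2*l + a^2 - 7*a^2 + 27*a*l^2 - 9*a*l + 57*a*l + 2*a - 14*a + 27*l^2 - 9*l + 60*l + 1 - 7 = a^2*(-3*l - 6) + a*(27*l^2 + 48*l - 12) + 27*l^2 + 51*l - 6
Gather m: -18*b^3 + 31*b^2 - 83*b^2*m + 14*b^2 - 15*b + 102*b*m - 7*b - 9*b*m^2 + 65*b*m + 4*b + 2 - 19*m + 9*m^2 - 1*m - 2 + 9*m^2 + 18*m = -18*b^3 + 45*b^2 - 18*b + m^2*(18 - 9*b) + m*(-83*b^2 + 167*b - 2)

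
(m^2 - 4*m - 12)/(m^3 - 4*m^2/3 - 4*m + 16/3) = 3*(m - 6)/(3*m^2 - 10*m + 8)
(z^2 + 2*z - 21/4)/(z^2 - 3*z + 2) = (z^2 + 2*z - 21/4)/(z^2 - 3*z + 2)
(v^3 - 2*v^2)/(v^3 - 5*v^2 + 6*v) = v/(v - 3)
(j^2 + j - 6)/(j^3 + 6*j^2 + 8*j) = (j^2 + j - 6)/(j*(j^2 + 6*j + 8))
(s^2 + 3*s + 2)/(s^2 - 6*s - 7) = (s + 2)/(s - 7)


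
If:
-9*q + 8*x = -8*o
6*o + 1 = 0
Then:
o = -1/6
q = 8*x/9 - 4/27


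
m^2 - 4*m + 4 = (m - 2)^2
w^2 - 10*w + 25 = (w - 5)^2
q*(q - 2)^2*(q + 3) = q^4 - q^3 - 8*q^2 + 12*q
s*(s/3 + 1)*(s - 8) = s^3/3 - 5*s^2/3 - 8*s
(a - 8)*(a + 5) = a^2 - 3*a - 40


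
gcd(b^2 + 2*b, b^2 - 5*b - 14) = b + 2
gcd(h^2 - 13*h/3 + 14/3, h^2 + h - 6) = h - 2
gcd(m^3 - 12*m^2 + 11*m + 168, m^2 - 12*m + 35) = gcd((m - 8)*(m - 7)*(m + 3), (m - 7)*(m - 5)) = m - 7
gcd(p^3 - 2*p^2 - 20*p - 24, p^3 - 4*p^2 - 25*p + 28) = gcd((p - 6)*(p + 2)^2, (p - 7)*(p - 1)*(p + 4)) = 1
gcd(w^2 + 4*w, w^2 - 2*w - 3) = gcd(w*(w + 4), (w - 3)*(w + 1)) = 1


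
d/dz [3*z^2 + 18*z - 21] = 6*z + 18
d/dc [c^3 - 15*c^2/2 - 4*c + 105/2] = 3*c^2 - 15*c - 4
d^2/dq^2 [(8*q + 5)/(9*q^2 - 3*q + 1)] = 6*(3*(6*q - 1)^2*(8*q + 5) - (72*q + 7)*(9*q^2 - 3*q + 1))/(9*q^2 - 3*q + 1)^3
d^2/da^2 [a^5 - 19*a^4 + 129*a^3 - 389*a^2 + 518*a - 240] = 20*a^3 - 228*a^2 + 774*a - 778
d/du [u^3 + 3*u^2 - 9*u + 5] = 3*u^2 + 6*u - 9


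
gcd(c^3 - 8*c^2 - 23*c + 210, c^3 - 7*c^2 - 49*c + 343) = c - 7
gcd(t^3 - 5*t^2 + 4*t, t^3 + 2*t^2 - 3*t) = t^2 - t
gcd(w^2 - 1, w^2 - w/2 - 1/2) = w - 1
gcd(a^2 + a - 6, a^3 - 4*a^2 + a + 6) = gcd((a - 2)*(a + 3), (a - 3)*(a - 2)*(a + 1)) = a - 2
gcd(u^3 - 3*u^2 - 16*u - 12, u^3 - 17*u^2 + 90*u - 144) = u - 6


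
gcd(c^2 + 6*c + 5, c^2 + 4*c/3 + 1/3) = c + 1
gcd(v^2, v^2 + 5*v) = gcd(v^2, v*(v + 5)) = v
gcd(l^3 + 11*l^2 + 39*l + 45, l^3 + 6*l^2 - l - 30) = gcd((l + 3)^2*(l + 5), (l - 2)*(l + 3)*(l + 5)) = l^2 + 8*l + 15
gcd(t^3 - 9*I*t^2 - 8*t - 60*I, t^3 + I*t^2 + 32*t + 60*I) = t^2 - 4*I*t + 12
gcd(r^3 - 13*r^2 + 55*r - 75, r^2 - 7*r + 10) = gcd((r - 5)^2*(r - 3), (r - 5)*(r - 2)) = r - 5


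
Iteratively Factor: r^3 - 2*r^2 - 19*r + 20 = (r - 1)*(r^2 - r - 20) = (r - 5)*(r - 1)*(r + 4)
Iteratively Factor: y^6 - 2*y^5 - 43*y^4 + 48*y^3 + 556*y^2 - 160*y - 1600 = (y + 4)*(y^5 - 6*y^4 - 19*y^3 + 124*y^2 + 60*y - 400) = (y - 5)*(y + 4)*(y^4 - y^3 - 24*y^2 + 4*y + 80) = (y - 5)*(y - 2)*(y + 4)*(y^3 + y^2 - 22*y - 40) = (y - 5)^2*(y - 2)*(y + 4)*(y^2 + 6*y + 8) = (y - 5)^2*(y - 2)*(y + 2)*(y + 4)*(y + 4)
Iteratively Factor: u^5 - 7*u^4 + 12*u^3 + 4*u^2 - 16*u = (u)*(u^4 - 7*u^3 + 12*u^2 + 4*u - 16) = u*(u + 1)*(u^3 - 8*u^2 + 20*u - 16) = u*(u - 2)*(u + 1)*(u^2 - 6*u + 8) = u*(u - 2)^2*(u + 1)*(u - 4)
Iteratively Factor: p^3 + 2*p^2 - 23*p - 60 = (p + 3)*(p^2 - p - 20) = (p + 3)*(p + 4)*(p - 5)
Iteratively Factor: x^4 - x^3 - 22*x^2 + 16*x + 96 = (x + 2)*(x^3 - 3*x^2 - 16*x + 48) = (x - 3)*(x + 2)*(x^2 - 16) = (x - 4)*(x - 3)*(x + 2)*(x + 4)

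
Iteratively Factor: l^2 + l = (l)*(l + 1)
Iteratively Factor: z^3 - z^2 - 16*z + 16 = (z - 4)*(z^2 + 3*z - 4) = (z - 4)*(z - 1)*(z + 4)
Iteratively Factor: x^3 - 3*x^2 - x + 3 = (x + 1)*(x^2 - 4*x + 3) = (x - 3)*(x + 1)*(x - 1)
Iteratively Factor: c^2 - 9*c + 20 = (c - 4)*(c - 5)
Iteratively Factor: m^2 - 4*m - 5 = (m - 5)*(m + 1)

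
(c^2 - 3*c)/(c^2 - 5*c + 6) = c/(c - 2)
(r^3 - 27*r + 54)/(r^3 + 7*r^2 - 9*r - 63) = (r^2 + 3*r - 18)/(r^2 + 10*r + 21)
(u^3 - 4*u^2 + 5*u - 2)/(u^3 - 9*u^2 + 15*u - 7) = (u - 2)/(u - 7)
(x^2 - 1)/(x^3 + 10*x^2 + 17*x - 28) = (x + 1)/(x^2 + 11*x + 28)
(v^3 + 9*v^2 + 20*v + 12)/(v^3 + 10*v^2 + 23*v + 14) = (v + 6)/(v + 7)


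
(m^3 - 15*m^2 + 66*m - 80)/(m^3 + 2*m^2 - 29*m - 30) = (m^2 - 10*m + 16)/(m^2 + 7*m + 6)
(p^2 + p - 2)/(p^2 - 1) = (p + 2)/(p + 1)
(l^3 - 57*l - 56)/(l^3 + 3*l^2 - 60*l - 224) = (l + 1)/(l + 4)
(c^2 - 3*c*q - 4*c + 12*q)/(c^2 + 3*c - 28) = (c - 3*q)/(c + 7)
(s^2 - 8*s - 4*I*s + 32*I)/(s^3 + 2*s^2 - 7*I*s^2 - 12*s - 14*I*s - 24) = (s - 8)/(s^2 + s*(2 - 3*I) - 6*I)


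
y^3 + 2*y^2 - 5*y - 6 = (y - 2)*(y + 1)*(y + 3)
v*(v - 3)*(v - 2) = v^3 - 5*v^2 + 6*v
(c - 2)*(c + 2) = c^2 - 4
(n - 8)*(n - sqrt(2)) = n^2 - 8*n - sqrt(2)*n + 8*sqrt(2)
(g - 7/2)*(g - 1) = g^2 - 9*g/2 + 7/2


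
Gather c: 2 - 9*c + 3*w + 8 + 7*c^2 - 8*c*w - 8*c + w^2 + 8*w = 7*c^2 + c*(-8*w - 17) + w^2 + 11*w + 10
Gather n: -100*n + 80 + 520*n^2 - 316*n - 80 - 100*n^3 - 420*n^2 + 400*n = -100*n^3 + 100*n^2 - 16*n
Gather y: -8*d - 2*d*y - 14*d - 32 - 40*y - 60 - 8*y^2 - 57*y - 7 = -22*d - 8*y^2 + y*(-2*d - 97) - 99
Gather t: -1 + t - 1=t - 2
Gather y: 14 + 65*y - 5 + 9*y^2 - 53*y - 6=9*y^2 + 12*y + 3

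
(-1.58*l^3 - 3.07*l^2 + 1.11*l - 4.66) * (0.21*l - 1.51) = -0.3318*l^4 + 1.7411*l^3 + 4.8688*l^2 - 2.6547*l + 7.0366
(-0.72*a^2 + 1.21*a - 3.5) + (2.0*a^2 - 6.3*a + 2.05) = 1.28*a^2 - 5.09*a - 1.45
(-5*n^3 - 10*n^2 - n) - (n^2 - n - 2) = -5*n^3 - 11*n^2 + 2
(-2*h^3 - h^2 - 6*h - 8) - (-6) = -2*h^3 - h^2 - 6*h - 2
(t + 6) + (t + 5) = 2*t + 11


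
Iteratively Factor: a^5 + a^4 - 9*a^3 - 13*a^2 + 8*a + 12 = (a + 1)*(a^4 - 9*a^2 - 4*a + 12) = (a + 1)*(a + 2)*(a^3 - 2*a^2 - 5*a + 6) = (a - 3)*(a + 1)*(a + 2)*(a^2 + a - 2) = (a - 3)*(a - 1)*(a + 1)*(a + 2)*(a + 2)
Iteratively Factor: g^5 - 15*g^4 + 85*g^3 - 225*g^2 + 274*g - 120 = (g - 1)*(g^4 - 14*g^3 + 71*g^2 - 154*g + 120) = (g - 4)*(g - 1)*(g^3 - 10*g^2 + 31*g - 30) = (g - 5)*(g - 4)*(g - 1)*(g^2 - 5*g + 6) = (g - 5)*(g - 4)*(g - 3)*(g - 1)*(g - 2)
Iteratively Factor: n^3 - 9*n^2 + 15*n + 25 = (n + 1)*(n^2 - 10*n + 25) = (n - 5)*(n + 1)*(n - 5)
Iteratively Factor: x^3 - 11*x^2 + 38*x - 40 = (x - 2)*(x^2 - 9*x + 20) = (x - 4)*(x - 2)*(x - 5)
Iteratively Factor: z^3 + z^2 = (z + 1)*(z^2) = z*(z + 1)*(z)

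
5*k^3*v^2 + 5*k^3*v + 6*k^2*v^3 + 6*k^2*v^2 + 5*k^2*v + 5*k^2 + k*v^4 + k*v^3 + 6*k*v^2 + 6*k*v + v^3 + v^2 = (k + v)*(5*k + v)*(v + 1)*(k*v + 1)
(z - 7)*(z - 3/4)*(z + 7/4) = z^3 - 6*z^2 - 133*z/16 + 147/16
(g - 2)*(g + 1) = g^2 - g - 2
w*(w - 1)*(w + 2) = w^3 + w^2 - 2*w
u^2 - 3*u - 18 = (u - 6)*(u + 3)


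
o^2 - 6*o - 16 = (o - 8)*(o + 2)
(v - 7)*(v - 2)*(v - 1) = v^3 - 10*v^2 + 23*v - 14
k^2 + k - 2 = (k - 1)*(k + 2)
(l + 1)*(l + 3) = l^2 + 4*l + 3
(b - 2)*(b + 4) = b^2 + 2*b - 8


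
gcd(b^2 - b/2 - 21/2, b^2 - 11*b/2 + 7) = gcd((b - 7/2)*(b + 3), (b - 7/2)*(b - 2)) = b - 7/2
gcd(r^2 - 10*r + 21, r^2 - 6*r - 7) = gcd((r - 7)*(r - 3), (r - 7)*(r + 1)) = r - 7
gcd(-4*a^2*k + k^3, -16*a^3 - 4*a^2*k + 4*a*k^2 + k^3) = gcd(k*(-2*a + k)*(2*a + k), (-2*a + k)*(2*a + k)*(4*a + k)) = 4*a^2 - k^2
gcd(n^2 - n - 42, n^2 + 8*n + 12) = n + 6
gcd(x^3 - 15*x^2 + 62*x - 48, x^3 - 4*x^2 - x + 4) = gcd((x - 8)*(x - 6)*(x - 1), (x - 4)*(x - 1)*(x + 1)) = x - 1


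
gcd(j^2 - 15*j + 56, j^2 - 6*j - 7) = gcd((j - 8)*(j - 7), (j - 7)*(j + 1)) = j - 7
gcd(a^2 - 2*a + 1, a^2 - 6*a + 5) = a - 1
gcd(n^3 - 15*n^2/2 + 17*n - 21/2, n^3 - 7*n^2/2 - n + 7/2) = n^2 - 9*n/2 + 7/2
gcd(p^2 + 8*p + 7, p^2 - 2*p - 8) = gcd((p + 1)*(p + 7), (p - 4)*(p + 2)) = 1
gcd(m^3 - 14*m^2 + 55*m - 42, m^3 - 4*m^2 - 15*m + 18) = m^2 - 7*m + 6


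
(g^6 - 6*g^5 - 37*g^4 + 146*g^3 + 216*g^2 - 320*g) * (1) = g^6 - 6*g^5 - 37*g^4 + 146*g^3 + 216*g^2 - 320*g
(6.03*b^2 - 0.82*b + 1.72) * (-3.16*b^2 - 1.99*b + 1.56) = -19.0548*b^4 - 9.4085*b^3 + 5.6034*b^2 - 4.702*b + 2.6832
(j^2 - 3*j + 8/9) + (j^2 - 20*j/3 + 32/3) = 2*j^2 - 29*j/3 + 104/9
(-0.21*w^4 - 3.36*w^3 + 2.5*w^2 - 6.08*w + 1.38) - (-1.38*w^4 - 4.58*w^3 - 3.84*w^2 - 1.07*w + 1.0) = 1.17*w^4 + 1.22*w^3 + 6.34*w^2 - 5.01*w + 0.38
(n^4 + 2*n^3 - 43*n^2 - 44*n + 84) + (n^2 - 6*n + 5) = n^4 + 2*n^3 - 42*n^2 - 50*n + 89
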